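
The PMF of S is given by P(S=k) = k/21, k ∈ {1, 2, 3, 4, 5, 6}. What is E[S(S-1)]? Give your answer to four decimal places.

16.6667

E[S(S-1)] = Σ s(s-1)·P(S=s)
 = 0·1/21 + 2·2/21 + 6·1/7 + 12·4/21 + 20·5/21 + 30·2/7
 = 0 + 4/21 + 6/7 + 16/7 + 100/21 + 60/7
 = 50/3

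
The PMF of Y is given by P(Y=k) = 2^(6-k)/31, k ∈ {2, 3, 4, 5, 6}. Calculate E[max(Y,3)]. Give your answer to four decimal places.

E[max(Y,3)] = Σ max(y,3)·P(Y=y)
 = 3·16/31 + 3·8/31 + 4·4/31 + 5·2/31 + 6·1/31
 = 48/31 + 24/31 + 16/31 + 10/31 + 6/31
 = 104/31

3.3548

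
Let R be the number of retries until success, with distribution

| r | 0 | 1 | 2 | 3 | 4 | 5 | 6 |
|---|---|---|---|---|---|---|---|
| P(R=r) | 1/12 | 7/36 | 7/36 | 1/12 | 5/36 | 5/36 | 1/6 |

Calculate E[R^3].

E[R^3] = Σ r^3·P(R=r)
 = 0·1/12 + 1·7/36 + 8·7/36 + 27·1/12 + 64·5/36 + 125·5/36 + 216·1/6
 = 0 + 7/36 + 14/9 + 9/4 + 80/9 + 625/36 + 36
 = 265/4

66.25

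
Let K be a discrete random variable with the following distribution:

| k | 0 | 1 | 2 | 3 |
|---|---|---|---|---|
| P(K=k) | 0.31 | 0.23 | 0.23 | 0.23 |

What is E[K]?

E[K] = Σ k·P(K=k)
 = 0·0.31 + 1·0.23 + 2·0.23 + 3·0.23
 = 0 + 0.23 + 0.46 + 0.69
 = 1.38

1.38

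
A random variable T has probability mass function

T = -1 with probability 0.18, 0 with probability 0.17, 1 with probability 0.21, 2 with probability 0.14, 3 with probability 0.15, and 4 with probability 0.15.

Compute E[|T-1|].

1.42

E[|T-1|] = Σ |t-1|·P(T=t)
 = 2·0.18 + 1·0.17 + 0·0.21 + 1·0.14 + 2·0.15 + 3·0.15
 = 0.36 + 0.17 + 0 + 0.14 + 0.3 + 0.45
 = 1.42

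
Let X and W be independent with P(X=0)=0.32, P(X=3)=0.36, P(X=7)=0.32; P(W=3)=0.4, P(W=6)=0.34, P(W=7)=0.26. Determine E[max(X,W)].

E[max(X,W)] = Σ_x Σ_w max(x,w) · P(X=x)P(W=w)
 = 3·0.128 + 6·0.1088 + 7·0.0832 + 3·0.144 + 6·0.1224 + 7·0.0936 + 7·0.128 + 7·0.1088 + 7·0.0832
 = 0.384 + 0.6528 + 0.5824 + 0.432 + 0.7344 + 0.6552 + 0.896 + 0.7616 + 0.5824
 = 5.6808

5.6808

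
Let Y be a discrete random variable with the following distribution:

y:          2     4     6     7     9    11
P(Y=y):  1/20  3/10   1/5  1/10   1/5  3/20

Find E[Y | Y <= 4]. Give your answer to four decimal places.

3.7143

P(Y <= 4) = 1/20 + 3/10 = 7/20.
E[Y | Y <= 4] = [2·1/20 + 4·3/10] / (7/20)
 = 13/10 / (7/20)
 = 26/7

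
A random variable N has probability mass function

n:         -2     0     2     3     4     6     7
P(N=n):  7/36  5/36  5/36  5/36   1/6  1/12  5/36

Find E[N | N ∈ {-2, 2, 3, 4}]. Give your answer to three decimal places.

P(N ∈ {-2, 2, 3, 4}) = 7/36 + 5/36 + 5/36 + 1/6 = 23/36.
E[N | N ∈ {-2, 2, 3, 4}] = [(-2)·7/36 + 2·5/36 + 3·5/36 + 4·1/6] / (23/36)
 = 35/36 / (23/36)
 = 35/23

1.522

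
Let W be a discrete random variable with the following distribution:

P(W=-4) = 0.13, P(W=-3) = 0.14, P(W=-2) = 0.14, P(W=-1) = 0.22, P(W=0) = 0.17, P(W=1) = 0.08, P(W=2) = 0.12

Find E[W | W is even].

P(W is even) = 0.13 + 0.14 + 0.17 + 0.12 = 0.56.
E[W | W is even] = [(-4)·0.13 + (-2)·0.14 + 0·0.17 + 2·0.12] / 0.56
 = -0.56 / 0.56
 = -1

-1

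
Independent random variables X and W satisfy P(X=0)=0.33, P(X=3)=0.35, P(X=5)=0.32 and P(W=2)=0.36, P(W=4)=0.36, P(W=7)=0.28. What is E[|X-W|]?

2.6436

E[|X-W|] = Σ_x Σ_w |x-w| · P(X=x)P(W=w)
 = 2·0.1188 + 4·0.1188 + 7·0.0924 + 1·0.126 + 1·0.126 + 4·0.098 + 3·0.1152 + 1·0.1152 + 2·0.0896
 = 0.2376 + 0.4752 + 0.6468 + 0.126 + 0.126 + 0.392 + 0.3456 + 0.1152 + 0.1792
 = 2.6436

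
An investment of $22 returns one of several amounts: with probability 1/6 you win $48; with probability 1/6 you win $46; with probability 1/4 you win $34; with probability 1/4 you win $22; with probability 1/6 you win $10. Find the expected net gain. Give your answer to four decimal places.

E[payout] = 48·1/6 + 46·1/6 + 34·1/4 + 22·1/4 + 10·1/6
 = 8 + 23/3 + 17/2 + 11/2 + 5/3
 = 94/3
Net = 94/3 - 22 = 28/3

9.3333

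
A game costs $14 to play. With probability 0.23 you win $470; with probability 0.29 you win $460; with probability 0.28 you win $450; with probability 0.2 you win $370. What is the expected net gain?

427.5

E[payout] = 470·0.23 + 460·0.29 + 450·0.28 + 370·0.2
 = 108.1 + 133.4 + 126 + 74
 = 441.5
Net = 441.5 - 14 = 427.5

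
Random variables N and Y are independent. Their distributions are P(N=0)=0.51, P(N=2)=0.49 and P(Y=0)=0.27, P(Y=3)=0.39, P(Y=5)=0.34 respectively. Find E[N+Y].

E[N+Y] = Σ_n Σ_y (n+y) · P(N=n)P(Y=y)
 = 0·0.1377 + 3·0.1989 + 5·0.1734 + 2·0.1323 + 5·0.1911 + 7·0.1666
 = 0 + 0.5967 + 0.867 + 0.2646 + 0.9555 + 1.1662
 = 3.85

3.85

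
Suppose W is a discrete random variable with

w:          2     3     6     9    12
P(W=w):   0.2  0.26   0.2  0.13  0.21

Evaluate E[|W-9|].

E[|W-9|] = Σ |w-9|·P(W=w)
 = 7·0.2 + 6·0.26 + 3·0.2 + 0·0.13 + 3·0.21
 = 1.4 + 1.56 + 0.6 + 0 + 0.63
 = 4.19

4.19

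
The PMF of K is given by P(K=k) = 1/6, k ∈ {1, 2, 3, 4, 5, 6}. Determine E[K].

3.5

E[K] = Σ k·P(K=k)
 = 1·1/6 + 2·1/6 + 3·1/6 + 4·1/6 + 5·1/6 + 6·1/6
 = 1/6 + 1/3 + 1/2 + 2/3 + 5/6 + 1
 = 7/2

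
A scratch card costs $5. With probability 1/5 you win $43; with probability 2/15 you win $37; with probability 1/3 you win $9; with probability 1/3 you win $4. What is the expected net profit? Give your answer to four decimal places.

12.8667

E[payout] = 43·1/5 + 37·2/15 + 9·1/3 + 4·1/3
 = 43/5 + 74/15 + 3 + 4/3
 = 268/15
Net = 268/15 - 5 = 193/15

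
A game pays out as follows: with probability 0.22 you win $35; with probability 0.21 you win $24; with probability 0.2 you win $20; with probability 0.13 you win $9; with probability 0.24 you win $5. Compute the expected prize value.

19.11

E[payout] = 35·0.22 + 24·0.21 + 20·0.2 + 9·0.13 + 5·0.24
 = 7.7 + 5.04 + 4 + 1.17 + 1.2
 = 19.11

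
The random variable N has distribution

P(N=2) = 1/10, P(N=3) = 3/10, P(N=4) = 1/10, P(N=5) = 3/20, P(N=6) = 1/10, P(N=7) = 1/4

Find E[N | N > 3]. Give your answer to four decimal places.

P(N > 3) = 1/10 + 3/20 + 1/10 + 1/4 = 3/5.
E[N | N > 3] = [4·1/10 + 5·3/20 + 6·1/10 + 7·1/4] / (3/5)
 = 7/2 / (3/5)
 = 35/6

5.8333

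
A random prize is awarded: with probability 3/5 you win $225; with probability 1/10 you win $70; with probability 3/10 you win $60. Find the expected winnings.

160

E[payout] = 225·3/5 + 70·1/10 + 60·3/10
 = 135 + 7 + 18
 = 160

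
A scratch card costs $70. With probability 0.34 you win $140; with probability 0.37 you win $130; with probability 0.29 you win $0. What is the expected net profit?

E[payout] = 140·0.34 + 130·0.37 + 0·0.29
 = 47.6 + 48.1 + 0
 = 95.7
Net = 95.7 - 70 = 25.7

25.7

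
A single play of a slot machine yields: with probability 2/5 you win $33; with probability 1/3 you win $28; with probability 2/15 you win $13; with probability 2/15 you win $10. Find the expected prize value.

E[payout] = 33·2/5 + 28·1/3 + 13·2/15 + 10·2/15
 = 66/5 + 28/3 + 26/15 + 4/3
 = 128/5

25.6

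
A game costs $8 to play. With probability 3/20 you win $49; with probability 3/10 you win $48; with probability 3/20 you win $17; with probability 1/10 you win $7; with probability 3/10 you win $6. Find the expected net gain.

E[payout] = 49·3/20 + 48·3/10 + 17·3/20 + 7·1/10 + 6·3/10
 = 147/20 + 72/5 + 51/20 + 7/10 + 9/5
 = 134/5
Net = 134/5 - 8 = 94/5

18.8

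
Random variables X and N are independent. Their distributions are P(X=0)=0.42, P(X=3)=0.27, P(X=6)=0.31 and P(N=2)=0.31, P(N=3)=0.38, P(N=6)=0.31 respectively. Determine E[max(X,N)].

4.4415

E[max(X,N)] = Σ_x Σ_n max(x,n) · P(X=x)P(N=n)
 = 2·0.1302 + 3·0.1596 + 6·0.1302 + 3·0.0837 + 3·0.1026 + 6·0.0837 + 6·0.0961 + 6·0.1178 + 6·0.0961
 = 0.2604 + 0.4788 + 0.7812 + 0.2511 + 0.3078 + 0.5022 + 0.5766 + 0.7068 + 0.5766
 = 4.4415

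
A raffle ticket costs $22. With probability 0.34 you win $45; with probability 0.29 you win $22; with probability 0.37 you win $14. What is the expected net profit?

E[payout] = 45·0.34 + 22·0.29 + 14·0.37
 = 15.3 + 6.38 + 5.18
 = 26.86
Net = 26.86 - 22 = 4.86

4.86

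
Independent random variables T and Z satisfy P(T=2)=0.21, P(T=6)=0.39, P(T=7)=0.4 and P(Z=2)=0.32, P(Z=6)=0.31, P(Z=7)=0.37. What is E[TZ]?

E[TZ] = Σ_t Σ_z tz · P(T=t)P(Z=z)
 = 4·0.0672 + 12·0.0651 + 14·0.0777 + 12·0.1248 + 36·0.1209 + 42·0.1443 + 14·0.128 + 42·0.124 + 49·0.148
 = 0.2688 + 0.7812 + 1.0878 + 1.4976 + 4.3524 + 6.0606 + 1.792 + 5.208 + 7.252
 = 28.3004

28.3004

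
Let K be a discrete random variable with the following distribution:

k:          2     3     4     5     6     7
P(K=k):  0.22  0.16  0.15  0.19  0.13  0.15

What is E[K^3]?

E[K^3] = Σ k^3·P(K=k)
 = 8·0.22 + 27·0.16 + 64·0.15 + 125·0.19 + 216·0.13 + 343·0.15
 = 1.76 + 4.32 + 9.6 + 23.75 + 28.08 + 51.45
 = 118.96

118.96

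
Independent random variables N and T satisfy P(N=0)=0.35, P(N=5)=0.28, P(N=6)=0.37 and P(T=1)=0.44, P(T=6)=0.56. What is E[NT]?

13.756

E[NT] = Σ_n Σ_t nt · P(N=n)P(T=t)
 = 0·0.154 + 0·0.196 + 5·0.1232 + 30·0.1568 + 6·0.1628 + 36·0.2072
 = 0 + 0 + 0.616 + 4.704 + 0.9768 + 7.4592
 = 13.756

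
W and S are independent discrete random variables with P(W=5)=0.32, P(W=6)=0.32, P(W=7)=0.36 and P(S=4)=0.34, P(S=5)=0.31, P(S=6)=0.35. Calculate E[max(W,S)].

6.152

E[max(W,S)] = Σ_w Σ_s max(w,s) · P(W=w)P(S=s)
 = 5·0.1088 + 5·0.0992 + 6·0.112 + 6·0.1088 + 6·0.0992 + 6·0.112 + 7·0.1224 + 7·0.1116 + 7·0.126
 = 0.544 + 0.496 + 0.672 + 0.6528 + 0.5952 + 0.672 + 0.8568 + 0.7812 + 0.882
 = 6.152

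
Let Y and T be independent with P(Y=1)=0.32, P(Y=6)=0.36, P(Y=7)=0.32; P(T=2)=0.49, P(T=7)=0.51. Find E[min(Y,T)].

E[min(Y,T)] = Σ_y Σ_t min(y,t) · P(Y=y)P(T=t)
 = 1·0.1568 + 1·0.1632 + 2·0.1764 + 6·0.1836 + 2·0.1568 + 7·0.1632
 = 0.1568 + 0.1632 + 0.3528 + 1.1016 + 0.3136 + 1.1424
 = 3.2304

3.2304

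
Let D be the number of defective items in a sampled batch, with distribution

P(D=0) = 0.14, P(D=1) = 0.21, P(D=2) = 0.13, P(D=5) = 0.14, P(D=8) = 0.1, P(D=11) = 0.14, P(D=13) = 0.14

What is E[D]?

E[D] = Σ d·P(D=d)
 = 0·0.14 + 1·0.21 + 2·0.13 + 5·0.14 + 8·0.1 + 11·0.14 + 13·0.14
 = 0 + 0.21 + 0.26 + 0.7 + 0.8 + 1.54 + 1.82
 = 5.33

5.33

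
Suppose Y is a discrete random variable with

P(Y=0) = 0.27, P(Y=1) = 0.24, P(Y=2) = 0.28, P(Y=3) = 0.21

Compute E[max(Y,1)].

1.7

E[max(Y,1)] = Σ max(y,1)·P(Y=y)
 = 1·0.27 + 1·0.24 + 2·0.28 + 3·0.21
 = 0.27 + 0.24 + 0.56 + 0.63
 = 1.7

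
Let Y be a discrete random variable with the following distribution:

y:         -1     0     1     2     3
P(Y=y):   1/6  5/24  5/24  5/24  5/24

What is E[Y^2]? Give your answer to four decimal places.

3.0833

E[Y^2] = Σ y^2·P(Y=y)
 = 1·1/6 + 0·5/24 + 1·5/24 + 4·5/24 + 9·5/24
 = 1/6 + 0 + 5/24 + 5/6 + 15/8
 = 37/12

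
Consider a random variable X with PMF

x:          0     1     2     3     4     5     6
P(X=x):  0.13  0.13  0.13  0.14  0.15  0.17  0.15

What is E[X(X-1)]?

10.8

E[X(X-1)] = Σ x(x-1)·P(X=x)
 = 0·0.13 + 0·0.13 + 2·0.13 + 6·0.14 + 12·0.15 + 20·0.17 + 30·0.15
 = 0 + 0 + 0.26 + 0.84 + 1.8 + 3.4 + 4.5
 = 10.8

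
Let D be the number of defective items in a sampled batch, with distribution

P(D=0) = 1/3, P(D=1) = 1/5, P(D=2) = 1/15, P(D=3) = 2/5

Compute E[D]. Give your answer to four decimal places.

E[D] = Σ d·P(D=d)
 = 0·1/3 + 1·1/5 + 2·1/15 + 3·2/5
 = 0 + 1/5 + 2/15 + 6/5
 = 23/15

1.5333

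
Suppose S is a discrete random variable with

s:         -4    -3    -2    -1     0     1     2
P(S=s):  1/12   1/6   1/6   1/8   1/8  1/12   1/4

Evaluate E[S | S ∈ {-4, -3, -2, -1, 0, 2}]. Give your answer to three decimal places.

-0.864

P(S ∈ {-4, -3, -2, -1, 0, 2}) = 1/12 + 1/6 + 1/6 + 1/8 + 1/8 + 1/4 = 11/12.
E[S | S ∈ {-4, -3, -2, -1, 0, 2}] = [(-4)·1/12 + (-3)·1/6 + (-2)·1/6 + (-1)·1/8 + 0·1/8 + 2·1/4] / (11/12)
 = -19/24 / (11/12)
 = -19/22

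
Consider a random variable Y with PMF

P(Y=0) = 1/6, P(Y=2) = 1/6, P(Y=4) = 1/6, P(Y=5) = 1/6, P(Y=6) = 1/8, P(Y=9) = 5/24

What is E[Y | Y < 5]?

2

P(Y < 5) = 1/6 + 1/6 + 1/6 = 1/2.
E[Y | Y < 5] = [0·1/6 + 2·1/6 + 4·1/6] / (1/2)
 = 1 / (1/2)
 = 2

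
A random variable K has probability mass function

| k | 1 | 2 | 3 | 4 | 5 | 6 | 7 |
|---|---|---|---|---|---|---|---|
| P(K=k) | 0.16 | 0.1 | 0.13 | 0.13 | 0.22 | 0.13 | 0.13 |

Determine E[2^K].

35.84

E[2^K] = Σ 2^k·P(K=k)
 = 2·0.16 + 4·0.1 + 8·0.13 + 16·0.13 + 32·0.22 + 64·0.13 + 128·0.13
 = 0.32 + 0.4 + 1.04 + 2.08 + 7.04 + 8.32 + 16.64
 = 35.84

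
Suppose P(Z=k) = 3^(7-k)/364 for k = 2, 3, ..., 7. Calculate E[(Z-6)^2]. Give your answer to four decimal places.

13.0082

E[(Z-6)^2] = Σ (z-6)^2·P(Z=z)
 = 16·243/364 + 9·81/364 + 4·27/364 + 1·9/364 + 0·3/364 + 1·1/364
 = 972/91 + 729/364 + 27/91 + 9/364 + 0 + 1/364
 = 4735/364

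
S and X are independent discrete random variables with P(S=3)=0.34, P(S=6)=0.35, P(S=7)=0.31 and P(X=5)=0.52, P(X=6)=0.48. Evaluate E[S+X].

E[S+X] = Σ_s Σ_x (s+x) · P(S=s)P(X=x)
 = 8·0.1768 + 9·0.1632 + 11·0.182 + 12·0.168 + 12·0.1612 + 13·0.1488
 = 1.4144 + 1.4688 + 2.002 + 2.016 + 1.9344 + 1.9344
 = 10.77

10.77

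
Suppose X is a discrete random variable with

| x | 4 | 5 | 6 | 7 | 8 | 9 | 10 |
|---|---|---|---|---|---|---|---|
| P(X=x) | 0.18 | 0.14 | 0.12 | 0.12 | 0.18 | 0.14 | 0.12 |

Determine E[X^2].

E[X^2] = Σ x^2·P(X=x)
 = 16·0.18 + 25·0.14 + 36·0.12 + 49·0.12 + 64·0.18 + 81·0.14 + 100·0.12
 = 2.88 + 3.5 + 4.32 + 5.88 + 11.52 + 11.34 + 12
 = 51.44

51.44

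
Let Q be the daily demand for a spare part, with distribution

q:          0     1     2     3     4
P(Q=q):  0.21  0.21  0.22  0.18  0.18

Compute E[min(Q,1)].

E[min(Q,1)] = Σ min(q,1)·P(Q=q)
 = 0·0.21 + 1·0.21 + 1·0.22 + 1·0.18 + 1·0.18
 = 0 + 0.21 + 0.22 + 0.18 + 0.18
 = 0.79

0.79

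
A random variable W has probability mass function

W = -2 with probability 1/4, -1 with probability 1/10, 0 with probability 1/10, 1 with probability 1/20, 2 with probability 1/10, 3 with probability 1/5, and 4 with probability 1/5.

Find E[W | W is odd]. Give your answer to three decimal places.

P(W is odd) = 1/10 + 1/20 + 1/5 = 7/20.
E[W | W is odd] = [(-1)·1/10 + 1·1/20 + 3·1/5] / (7/20)
 = 11/20 / (7/20)
 = 11/7

1.571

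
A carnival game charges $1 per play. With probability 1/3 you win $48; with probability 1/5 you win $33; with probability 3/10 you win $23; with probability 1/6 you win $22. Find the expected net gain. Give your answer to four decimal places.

E[payout] = 48·1/3 + 33·1/5 + 23·3/10 + 22·1/6
 = 16 + 33/5 + 69/10 + 11/3
 = 199/6
Net = 199/6 - 1 = 193/6

32.1667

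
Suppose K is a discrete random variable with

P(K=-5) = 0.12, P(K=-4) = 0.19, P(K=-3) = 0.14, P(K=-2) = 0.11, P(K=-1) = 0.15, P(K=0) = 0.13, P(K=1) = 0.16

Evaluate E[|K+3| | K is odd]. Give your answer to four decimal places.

P(K is odd) = 0.12 + 0.14 + 0.15 + 0.16 = 0.57.
E[|K+3| | K is odd] = [2·0.12 + 0·0.14 + 2·0.15 + 4·0.16] / 0.57
 = 1.18 / 0.57
 = 118/57

2.0702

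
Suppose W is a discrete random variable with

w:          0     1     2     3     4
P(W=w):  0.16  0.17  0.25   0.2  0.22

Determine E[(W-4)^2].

E[(W-4)^2] = Σ (w-4)^2·P(W=w)
 = 16·0.16 + 9·0.17 + 4·0.25 + 1·0.2 + 0·0.22
 = 2.56 + 1.53 + 1 + 0.2 + 0
 = 5.29

5.29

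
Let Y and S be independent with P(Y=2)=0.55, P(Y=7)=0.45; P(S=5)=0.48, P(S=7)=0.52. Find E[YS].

25.67

E[YS] = Σ_y Σ_s ys · P(Y=y)P(S=s)
 = 10·0.264 + 14·0.286 + 35·0.216 + 49·0.234
 = 2.64 + 4.004 + 7.56 + 11.466
 = 25.67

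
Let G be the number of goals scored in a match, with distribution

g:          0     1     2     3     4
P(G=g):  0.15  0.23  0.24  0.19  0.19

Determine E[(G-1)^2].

2.86

E[(G-1)^2] = Σ (g-1)^2·P(G=g)
 = 1·0.15 + 0·0.23 + 1·0.24 + 4·0.19 + 9·0.19
 = 0.15 + 0 + 0.24 + 0.76 + 1.71
 = 2.86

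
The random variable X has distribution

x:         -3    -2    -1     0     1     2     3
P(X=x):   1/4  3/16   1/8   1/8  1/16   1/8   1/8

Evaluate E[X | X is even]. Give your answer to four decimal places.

P(X is even) = 3/16 + 1/8 + 1/8 = 7/16.
E[X | X is even] = [(-2)·3/16 + 0·1/8 + 2·1/8] / (7/16)
 = -1/8 / (7/16)
 = -2/7

-0.2857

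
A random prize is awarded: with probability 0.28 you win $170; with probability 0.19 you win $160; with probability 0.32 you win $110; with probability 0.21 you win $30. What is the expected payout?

E[payout] = 170·0.28 + 160·0.19 + 110·0.32 + 30·0.21
 = 47.6 + 30.4 + 35.2 + 6.3
 = 119.5

119.5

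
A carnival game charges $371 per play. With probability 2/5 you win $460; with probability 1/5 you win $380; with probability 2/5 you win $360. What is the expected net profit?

E[payout] = 460·2/5 + 380·1/5 + 360·2/5
 = 184 + 76 + 144
 = 404
Net = 404 - 371 = 33

33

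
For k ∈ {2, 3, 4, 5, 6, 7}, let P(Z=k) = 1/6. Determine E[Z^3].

E[Z^3] = Σ z^3·P(Z=z)
 = 8·1/6 + 27·1/6 + 64·1/6 + 125·1/6 + 216·1/6 + 343·1/6
 = 4/3 + 9/2 + 32/3 + 125/6 + 36 + 343/6
 = 261/2

130.5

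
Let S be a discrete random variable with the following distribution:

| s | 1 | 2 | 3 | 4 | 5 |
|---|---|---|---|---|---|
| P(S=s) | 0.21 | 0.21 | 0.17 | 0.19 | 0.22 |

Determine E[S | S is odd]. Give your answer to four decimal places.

P(S is odd) = 0.21 + 0.17 + 0.22 = 0.6.
E[S | S is odd] = [1·0.21 + 3·0.17 + 5·0.22] / 0.6
 = 1.82 / 0.6
 = 91/30

3.0333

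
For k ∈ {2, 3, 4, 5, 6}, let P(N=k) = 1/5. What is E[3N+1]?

E[3N+1] = Σ (3n+1)·P(N=n)
 = 7·1/5 + 10·1/5 + 13·1/5 + 16·1/5 + 19·1/5
 = 7/5 + 2 + 13/5 + 16/5 + 19/5
 = 13

13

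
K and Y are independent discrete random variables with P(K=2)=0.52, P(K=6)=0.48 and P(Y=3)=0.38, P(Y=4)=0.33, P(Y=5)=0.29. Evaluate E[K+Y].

E[K+Y] = Σ_k Σ_y (k+y) · P(K=k)P(Y=y)
 = 5·0.1976 + 6·0.1716 + 7·0.1508 + 9·0.1824 + 10·0.1584 + 11·0.1392
 = 0.988 + 1.0296 + 1.0556 + 1.6416 + 1.584 + 1.5312
 = 7.83

7.83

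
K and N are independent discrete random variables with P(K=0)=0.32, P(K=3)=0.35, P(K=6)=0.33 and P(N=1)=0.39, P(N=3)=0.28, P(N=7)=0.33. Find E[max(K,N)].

E[max(K,N)] = Σ_k Σ_n max(k,n) · P(K=k)P(N=n)
 = 1·0.1248 + 3·0.0896 + 7·0.1056 + 3·0.1365 + 3·0.098 + 7·0.1155 + 6·0.1287 + 6·0.0924 + 7·0.1089
 = 0.1248 + 0.2688 + 0.7392 + 0.4095 + 0.294 + 0.8085 + 0.7722 + 0.5544 + 0.7623
 = 4.7337

4.7337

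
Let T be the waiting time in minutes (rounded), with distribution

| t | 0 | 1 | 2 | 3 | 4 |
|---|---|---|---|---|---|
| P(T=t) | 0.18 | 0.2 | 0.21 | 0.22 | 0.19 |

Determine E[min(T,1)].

0.82

E[min(T,1)] = Σ min(t,1)·P(T=t)
 = 0·0.18 + 1·0.2 + 1·0.21 + 1·0.22 + 1·0.19
 = 0 + 0.2 + 0.21 + 0.22 + 0.19
 = 0.82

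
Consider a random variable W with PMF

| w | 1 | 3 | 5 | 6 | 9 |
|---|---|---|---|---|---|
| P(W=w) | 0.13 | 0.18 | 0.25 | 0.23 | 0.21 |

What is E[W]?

5.19

E[W] = Σ w·P(W=w)
 = 1·0.13 + 3·0.18 + 5·0.25 + 6·0.23 + 9·0.21
 = 0.13 + 0.54 + 1.25 + 1.38 + 1.89
 = 5.19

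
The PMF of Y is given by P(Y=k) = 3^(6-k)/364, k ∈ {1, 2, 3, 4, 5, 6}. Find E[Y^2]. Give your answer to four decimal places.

E[Y^2] = Σ y^2·P(Y=y)
 = 1·243/364 + 4·81/364 + 9·27/364 + 16·9/364 + 25·3/364 + 36·1/364
 = 243/364 + 81/91 + 243/364 + 36/91 + 75/364 + 9/91
 = 1065/364

2.9258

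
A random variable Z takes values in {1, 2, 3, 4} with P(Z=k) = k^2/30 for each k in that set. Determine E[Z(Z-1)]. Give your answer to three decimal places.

E[Z(Z-1)] = Σ z(z-1)·P(Z=z)
 = 0·1/30 + 2·2/15 + 6·3/10 + 12·8/15
 = 0 + 4/15 + 9/5 + 32/5
 = 127/15

8.467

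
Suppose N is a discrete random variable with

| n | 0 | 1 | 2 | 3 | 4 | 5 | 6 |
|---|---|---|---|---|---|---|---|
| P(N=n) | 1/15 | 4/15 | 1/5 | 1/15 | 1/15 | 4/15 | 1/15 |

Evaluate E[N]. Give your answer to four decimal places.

2.8667

E[N] = Σ n·P(N=n)
 = 0·1/15 + 1·4/15 + 2·1/5 + 3·1/15 + 4·1/15 + 5·4/15 + 6·1/15
 = 0 + 4/15 + 2/5 + 1/5 + 4/15 + 4/3 + 2/5
 = 43/15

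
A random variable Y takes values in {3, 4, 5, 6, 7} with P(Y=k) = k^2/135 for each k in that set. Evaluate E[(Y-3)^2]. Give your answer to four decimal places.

E[(Y-3)^2] = Σ (y-3)^2·P(Y=y)
 = 0·1/15 + 1·16/135 + 4·5/27 + 9·4/15 + 16·49/135
 = 0 + 16/135 + 20/27 + 12/5 + 784/135
 = 136/15

9.0667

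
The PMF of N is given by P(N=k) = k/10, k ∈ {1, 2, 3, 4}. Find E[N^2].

10

E[N^2] = Σ n^2·P(N=n)
 = 1·1/10 + 4·1/5 + 9·3/10 + 16·2/5
 = 1/10 + 4/5 + 27/10 + 32/5
 = 10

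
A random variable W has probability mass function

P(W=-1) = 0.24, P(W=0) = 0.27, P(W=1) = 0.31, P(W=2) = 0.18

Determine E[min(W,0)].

E[min(W,0)] = Σ min(w,0)·P(W=w)
 = (-1)·0.24 + 0·0.27 + 0·0.31 + 0·0.18
 = (-0.24) + 0 + 0 + 0
 = -0.24

-0.24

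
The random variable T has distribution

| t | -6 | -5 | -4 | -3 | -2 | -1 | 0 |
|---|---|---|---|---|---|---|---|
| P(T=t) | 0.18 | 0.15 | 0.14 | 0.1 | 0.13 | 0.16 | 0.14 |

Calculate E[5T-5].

-20.55

E[5T-5] = Σ (5t-5)·P(T=t)
 = (-35)·0.18 + (-30)·0.15 + (-25)·0.14 + (-20)·0.1 + (-15)·0.13 + (-10)·0.16 + (-5)·0.14
 = (-6.3) + (-4.5) + (-3.5) + (-2) + (-1.95) + (-1.6) + (-0.7)
 = -20.55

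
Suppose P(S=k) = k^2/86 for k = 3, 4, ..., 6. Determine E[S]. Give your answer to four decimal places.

5.0233

E[S] = Σ s·P(S=s)
 = 3·9/86 + 4·8/43 + 5·25/86 + 6·18/43
 = 27/86 + 32/43 + 125/86 + 108/43
 = 216/43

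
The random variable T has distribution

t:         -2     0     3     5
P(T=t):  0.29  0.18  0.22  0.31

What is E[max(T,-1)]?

E[max(T,-1)] = Σ max(t,-1)·P(T=t)
 = (-1)·0.29 + 0·0.18 + 3·0.22 + 5·0.31
 = (-0.29) + 0 + 0.66 + 1.55
 = 1.92

1.92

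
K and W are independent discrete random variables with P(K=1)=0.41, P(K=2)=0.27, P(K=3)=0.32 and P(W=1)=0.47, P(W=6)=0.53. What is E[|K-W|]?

2.5954

E[|K-W|] = Σ_k Σ_w |k-w| · P(K=k)P(W=w)
 = 0·0.1927 + 5·0.2173 + 1·0.1269 + 4·0.1431 + 2·0.1504 + 3·0.1696
 = 0 + 1.0865 + 0.1269 + 0.5724 + 0.3008 + 0.5088
 = 2.5954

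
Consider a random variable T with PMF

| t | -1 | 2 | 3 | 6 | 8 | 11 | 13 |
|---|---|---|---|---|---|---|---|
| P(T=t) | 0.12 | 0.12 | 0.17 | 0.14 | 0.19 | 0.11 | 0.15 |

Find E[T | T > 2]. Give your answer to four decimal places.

P(T > 2) = 0.17 + 0.14 + 0.19 + 0.11 + 0.15 = 0.76.
E[T | T > 2] = [3·0.17 + 6·0.14 + 8·0.19 + 11·0.11 + 13·0.15] / 0.76
 = 6.03 / 0.76
 = 603/76

7.9342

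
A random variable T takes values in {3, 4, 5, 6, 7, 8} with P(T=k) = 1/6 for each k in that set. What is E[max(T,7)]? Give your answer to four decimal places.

E[max(T,7)] = Σ max(t,7)·P(T=t)
 = 7·1/6 + 7·1/6 + 7·1/6 + 7·1/6 + 7·1/6 + 8·1/6
 = 7/6 + 7/6 + 7/6 + 7/6 + 7/6 + 4/3
 = 43/6

7.1667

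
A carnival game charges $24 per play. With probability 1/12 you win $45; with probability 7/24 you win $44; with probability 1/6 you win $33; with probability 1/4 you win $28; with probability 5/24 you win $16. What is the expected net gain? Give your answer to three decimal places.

E[payout] = 45·1/12 + 44·7/24 + 33·1/6 + 28·1/4 + 16·5/24
 = 15/4 + 77/6 + 11/2 + 7 + 10/3
 = 389/12
Net = 389/12 - 24 = 101/12

8.417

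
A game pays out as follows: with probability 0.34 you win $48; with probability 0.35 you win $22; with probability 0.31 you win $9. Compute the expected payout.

E[payout] = 48·0.34 + 22·0.35 + 9·0.31
 = 16.32 + 7.7 + 2.79
 = 26.81

26.81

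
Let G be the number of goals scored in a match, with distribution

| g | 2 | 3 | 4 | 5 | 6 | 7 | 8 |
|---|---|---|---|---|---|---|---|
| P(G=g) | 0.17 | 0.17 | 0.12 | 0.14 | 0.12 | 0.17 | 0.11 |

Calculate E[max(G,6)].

E[max(G,6)] = Σ max(g,6)·P(G=g)
 = 6·0.17 + 6·0.17 + 6·0.12 + 6·0.14 + 6·0.12 + 7·0.17 + 8·0.11
 = 1.02 + 1.02 + 0.72 + 0.84 + 0.72 + 1.19 + 0.88
 = 6.39

6.39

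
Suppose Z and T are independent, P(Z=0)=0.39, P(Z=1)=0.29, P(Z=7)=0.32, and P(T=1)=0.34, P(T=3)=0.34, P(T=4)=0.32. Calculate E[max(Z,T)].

E[max(Z,T)] = Σ_z Σ_t max(z,t) · P(Z=z)P(T=t)
 = 1·0.1326 + 3·0.1326 + 4·0.1248 + 1·0.0986 + 3·0.0986 + 4·0.0928 + 7·0.1088 + 7·0.1088 + 7·0.1024
 = 0.1326 + 0.3978 + 0.4992 + 0.0986 + 0.2958 + 0.3712 + 0.7616 + 0.7616 + 0.7168
 = 4.0352

4.0352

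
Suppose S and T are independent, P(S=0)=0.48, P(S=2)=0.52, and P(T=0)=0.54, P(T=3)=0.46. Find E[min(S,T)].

E[min(S,T)] = Σ_s Σ_t min(s,t) · P(S=s)P(T=t)
 = 0·0.2592 + 0·0.2208 + 0·0.2808 + 2·0.2392
 = 0 + 0 + 0 + 0.4784
 = 0.4784

0.4784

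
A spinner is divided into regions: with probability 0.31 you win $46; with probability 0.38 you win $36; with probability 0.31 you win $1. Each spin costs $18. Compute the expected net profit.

10.25

E[payout] = 46·0.31 + 36·0.38 + 1·0.31
 = 14.26 + 13.68 + 0.31
 = 28.25
Net = 28.25 - 18 = 10.25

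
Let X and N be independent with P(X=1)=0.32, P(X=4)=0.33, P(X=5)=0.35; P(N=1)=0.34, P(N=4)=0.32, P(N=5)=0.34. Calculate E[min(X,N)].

E[min(X,N)] = Σ_x Σ_n min(x,n) · P(X=x)P(N=n)
 = 1·0.1088 + 1·0.1024 + 1·0.1088 + 1·0.1122 + 4·0.1056 + 4·0.1122 + 1·0.119 + 4·0.112 + 5·0.119
 = 0.1088 + 0.1024 + 0.1088 + 0.1122 + 0.4224 + 0.4488 + 0.119 + 0.448 + 0.595
 = 2.4654

2.4654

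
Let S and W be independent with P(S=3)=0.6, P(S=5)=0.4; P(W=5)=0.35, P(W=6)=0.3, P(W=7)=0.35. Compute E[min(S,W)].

3.8

E[min(S,W)] = Σ_s Σ_w min(s,w) · P(S=s)P(W=w)
 = 3·0.21 + 3·0.18 + 3·0.21 + 5·0.14 + 5·0.12 + 5·0.14
 = 0.63 + 0.54 + 0.63 + 0.7 + 0.6 + 0.7
 = 3.8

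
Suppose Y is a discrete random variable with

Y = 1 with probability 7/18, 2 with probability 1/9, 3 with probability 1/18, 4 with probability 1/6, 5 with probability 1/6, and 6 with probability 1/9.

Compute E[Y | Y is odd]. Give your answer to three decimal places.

P(Y is odd) = 7/18 + 1/18 + 1/6 = 11/18.
E[Y | Y is odd] = [1·7/18 + 3·1/18 + 5·1/6] / (11/18)
 = 25/18 / (11/18)
 = 25/11

2.273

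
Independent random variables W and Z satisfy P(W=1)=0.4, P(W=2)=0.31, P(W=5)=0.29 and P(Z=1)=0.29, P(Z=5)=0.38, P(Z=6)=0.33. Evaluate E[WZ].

E[WZ] = Σ_w Σ_z wz · P(W=w)P(Z=z)
 = 1·0.116 + 5·0.152 + 6·0.132 + 2·0.0899 + 10·0.1178 + 12·0.1023 + 5·0.0841 + 25·0.1102 + 30·0.0957
 = 0.116 + 0.76 + 0.792 + 0.1798 + 1.178 + 1.2276 + 0.4205 + 2.755 + 2.871
 = 10.2999

10.2999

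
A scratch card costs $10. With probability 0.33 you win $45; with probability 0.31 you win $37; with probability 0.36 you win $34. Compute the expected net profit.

28.56

E[payout] = 45·0.33 + 37·0.31 + 34·0.36
 = 14.85 + 11.47 + 12.24
 = 38.56
Net = 38.56 - 10 = 28.56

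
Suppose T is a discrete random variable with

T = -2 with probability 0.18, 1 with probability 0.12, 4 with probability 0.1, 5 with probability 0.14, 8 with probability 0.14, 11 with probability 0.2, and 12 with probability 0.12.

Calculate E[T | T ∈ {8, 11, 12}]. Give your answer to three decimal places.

P(T ∈ {8, 11, 12}) = 0.14 + 0.2 + 0.12 = 0.46.
E[T | T ∈ {8, 11, 12}] = [8·0.14 + 11·0.2 + 12·0.12] / 0.46
 = 4.76 / 0.46
 = 238/23

10.348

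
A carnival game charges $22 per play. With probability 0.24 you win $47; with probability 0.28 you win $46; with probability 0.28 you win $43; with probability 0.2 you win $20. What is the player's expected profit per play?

E[payout] = 47·0.24 + 46·0.28 + 43·0.28 + 20·0.2
 = 11.28 + 12.88 + 12.04 + 4
 = 40.2
Net = 40.2 - 22 = 18.2

18.2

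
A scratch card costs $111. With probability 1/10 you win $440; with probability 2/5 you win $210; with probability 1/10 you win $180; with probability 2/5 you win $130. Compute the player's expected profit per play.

87

E[payout] = 440·1/10 + 210·2/5 + 180·1/10 + 130·2/5
 = 44 + 84 + 18 + 52
 = 198
Net = 198 - 111 = 87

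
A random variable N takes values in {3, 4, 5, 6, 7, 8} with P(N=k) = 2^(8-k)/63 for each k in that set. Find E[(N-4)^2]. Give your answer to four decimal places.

E[(N-4)^2] = Σ (n-4)^2·P(N=n)
 = 1·32/63 + 0·16/63 + 1·8/63 + 4·4/63 + 9·2/63 + 16·1/63
 = 32/63 + 0 + 8/63 + 16/63 + 2/7 + 16/63
 = 10/7

1.4286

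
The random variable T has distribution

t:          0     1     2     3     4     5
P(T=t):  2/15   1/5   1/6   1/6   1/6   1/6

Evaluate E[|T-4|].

E[|T-4|] = Σ |t-4|·P(T=t)
 = 4·2/15 + 3·1/5 + 2·1/6 + 1·1/6 + 0·1/6 + 1·1/6
 = 8/15 + 3/5 + 1/3 + 1/6 + 0 + 1/6
 = 9/5

1.8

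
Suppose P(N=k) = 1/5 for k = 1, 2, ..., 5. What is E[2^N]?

E[2^N] = Σ 2^n·P(N=n)
 = 2·1/5 + 4·1/5 + 8·1/5 + 16·1/5 + 32·1/5
 = 2/5 + 4/5 + 8/5 + 16/5 + 32/5
 = 62/5

12.4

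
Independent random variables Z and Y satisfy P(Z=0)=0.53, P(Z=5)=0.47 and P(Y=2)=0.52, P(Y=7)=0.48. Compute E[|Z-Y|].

3.5164

E[|Z-Y|] = Σ_z Σ_y |z-y| · P(Z=z)P(Y=y)
 = 2·0.2756 + 7·0.2544 + 3·0.2444 + 2·0.2256
 = 0.5512 + 1.7808 + 0.7332 + 0.4512
 = 3.5164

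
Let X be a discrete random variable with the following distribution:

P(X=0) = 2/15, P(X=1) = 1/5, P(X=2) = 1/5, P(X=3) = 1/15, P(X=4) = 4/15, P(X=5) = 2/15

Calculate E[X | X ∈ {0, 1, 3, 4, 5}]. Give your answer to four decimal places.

P(X ∈ {0, 1, 3, 4, 5}) = 2/15 + 1/5 + 1/15 + 4/15 + 2/15 = 4/5.
E[X | X ∈ {0, 1, 3, 4, 5}] = [0·2/15 + 1·1/5 + 3·1/15 + 4·4/15 + 5·2/15] / (4/5)
 = 32/15 / (4/5)
 = 8/3

2.6667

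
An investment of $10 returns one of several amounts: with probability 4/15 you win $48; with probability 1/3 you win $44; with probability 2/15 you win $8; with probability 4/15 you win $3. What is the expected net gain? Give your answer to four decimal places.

19.3333

E[payout] = 48·4/15 + 44·1/3 + 8·2/15 + 3·4/15
 = 64/5 + 44/3 + 16/15 + 4/5
 = 88/3
Net = 88/3 - 10 = 58/3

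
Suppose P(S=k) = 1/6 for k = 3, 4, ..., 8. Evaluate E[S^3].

E[S^3] = Σ s^3·P(S=s)
 = 27·1/6 + 64·1/6 + 125·1/6 + 216·1/6 + 343·1/6 + 512·1/6
 = 9/2 + 32/3 + 125/6 + 36 + 343/6 + 256/3
 = 429/2

214.5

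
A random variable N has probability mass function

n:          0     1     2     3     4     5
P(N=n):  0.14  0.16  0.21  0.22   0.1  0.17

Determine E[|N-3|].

1.39

E[|N-3|] = Σ |n-3|·P(N=n)
 = 3·0.14 + 2·0.16 + 1·0.21 + 0·0.22 + 1·0.1 + 2·0.17
 = 0.42 + 0.32 + 0.21 + 0 + 0.1 + 0.34
 = 1.39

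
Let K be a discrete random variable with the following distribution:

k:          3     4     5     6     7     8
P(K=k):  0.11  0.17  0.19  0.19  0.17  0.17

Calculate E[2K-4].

7.3

E[2K-4] = Σ (2k-4)·P(K=k)
 = 2·0.11 + 4·0.17 + 6·0.19 + 8·0.19 + 10·0.17 + 12·0.17
 = 0.22 + 0.68 + 1.14 + 1.52 + 1.7 + 2.04
 = 7.3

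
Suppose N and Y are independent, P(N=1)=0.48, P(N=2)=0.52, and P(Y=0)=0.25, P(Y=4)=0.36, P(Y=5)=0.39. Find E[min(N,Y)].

1.14

E[min(N,Y)] = Σ_n Σ_y min(n,y) · P(N=n)P(Y=y)
 = 0·0.12 + 1·0.1728 + 1·0.1872 + 0·0.13 + 2·0.1872 + 2·0.2028
 = 0 + 0.1728 + 0.1872 + 0 + 0.3744 + 0.4056
 = 1.14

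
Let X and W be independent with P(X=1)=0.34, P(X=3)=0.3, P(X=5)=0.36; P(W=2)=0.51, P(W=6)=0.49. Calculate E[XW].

E[XW] = Σ_x Σ_w xw · P(X=x)P(W=w)
 = 2·0.1734 + 6·0.1666 + 6·0.153 + 18·0.147 + 10·0.1836 + 30·0.1764
 = 0.3468 + 0.9996 + 0.918 + 2.646 + 1.836 + 5.292
 = 12.0384

12.0384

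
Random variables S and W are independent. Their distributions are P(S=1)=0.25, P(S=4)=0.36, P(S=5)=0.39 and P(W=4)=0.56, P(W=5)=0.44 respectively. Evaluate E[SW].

E[SW] = Σ_s Σ_w sw · P(S=s)P(W=w)
 = 4·0.14 + 5·0.11 + 16·0.2016 + 20·0.1584 + 20·0.2184 + 25·0.1716
 = 0.56 + 0.55 + 3.2256 + 3.168 + 4.368 + 4.29
 = 16.1616

16.1616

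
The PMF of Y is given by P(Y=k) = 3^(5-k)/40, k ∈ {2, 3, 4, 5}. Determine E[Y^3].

E[Y^3] = Σ y^3·P(Y=y)
 = 8·27/40 + 27·9/40 + 64·3/40 + 125·1/40
 = 27/5 + 243/40 + 24/5 + 25/8
 = 97/5

19.4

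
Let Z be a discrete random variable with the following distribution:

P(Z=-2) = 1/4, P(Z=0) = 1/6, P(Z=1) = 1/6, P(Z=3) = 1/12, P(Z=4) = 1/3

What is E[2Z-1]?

E[2Z-1] = Σ (2z-1)·P(Z=z)
 = (-5)·1/4 + (-1)·1/6 + 1·1/6 + 5·1/12 + 7·1/3
 = (-5/4) + (-1/6) + 1/6 + 5/12 + 7/3
 = 3/2

1.5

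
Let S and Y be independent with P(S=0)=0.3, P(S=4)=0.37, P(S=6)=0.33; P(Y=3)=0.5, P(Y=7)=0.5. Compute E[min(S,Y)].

E[min(S,Y)] = Σ_s Σ_y min(s,y) · P(S=s)P(Y=y)
 = 0·0.15 + 0·0.15 + 3·0.185 + 4·0.185 + 3·0.165 + 6·0.165
 = 0 + 0 + 0.555 + 0.74 + 0.495 + 0.99
 = 2.78

2.78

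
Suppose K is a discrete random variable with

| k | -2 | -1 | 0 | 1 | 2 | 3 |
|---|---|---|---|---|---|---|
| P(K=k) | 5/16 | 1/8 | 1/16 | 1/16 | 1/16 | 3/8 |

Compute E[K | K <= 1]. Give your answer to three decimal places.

P(K <= 1) = 5/16 + 1/8 + 1/16 + 1/16 = 9/16.
E[K | K <= 1] = [(-2)·5/16 + (-1)·1/8 + 0·1/16 + 1·1/16] / (9/16)
 = -11/16 / (9/16)
 = -11/9

-1.222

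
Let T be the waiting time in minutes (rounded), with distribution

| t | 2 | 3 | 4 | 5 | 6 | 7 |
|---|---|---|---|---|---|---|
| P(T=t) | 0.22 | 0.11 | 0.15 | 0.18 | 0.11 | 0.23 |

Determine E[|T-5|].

1.6

E[|T-5|] = Σ |t-5|·P(T=t)
 = 3·0.22 + 2·0.11 + 1·0.15 + 0·0.18 + 1·0.11 + 2·0.23
 = 0.66 + 0.22 + 0.15 + 0 + 0.11 + 0.46
 = 1.6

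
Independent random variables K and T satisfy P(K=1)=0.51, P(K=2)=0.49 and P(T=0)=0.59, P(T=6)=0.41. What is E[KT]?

E[KT] = Σ_k Σ_t kt · P(K=k)P(T=t)
 = 0·0.3009 + 6·0.2091 + 0·0.2891 + 12·0.2009
 = 0 + 1.2546 + 0 + 2.4108
 = 3.6654

3.6654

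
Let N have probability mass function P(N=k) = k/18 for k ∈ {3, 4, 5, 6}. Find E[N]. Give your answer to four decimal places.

4.7778

E[N] = Σ n·P(N=n)
 = 3·1/6 + 4·2/9 + 5·5/18 + 6·1/3
 = 1/2 + 8/9 + 25/18 + 2
 = 43/9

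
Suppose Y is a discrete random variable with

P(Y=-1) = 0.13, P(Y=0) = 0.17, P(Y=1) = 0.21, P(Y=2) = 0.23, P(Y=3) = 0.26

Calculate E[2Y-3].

E[2Y-3] = Σ (2y-3)·P(Y=y)
 = (-5)·0.13 + (-3)·0.17 + (-1)·0.21 + 1·0.23 + 3·0.26
 = (-0.65) + (-0.51) + (-0.21) + 0.23 + 0.78
 = -0.36

-0.36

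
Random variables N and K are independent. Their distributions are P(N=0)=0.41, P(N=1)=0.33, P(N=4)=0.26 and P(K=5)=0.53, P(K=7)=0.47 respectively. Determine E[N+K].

E[N+K] = Σ_n Σ_k (n+k) · P(N=n)P(K=k)
 = 5·0.2173 + 7·0.1927 + 6·0.1749 + 8·0.1551 + 9·0.1378 + 11·0.1222
 = 1.0865 + 1.3489 + 1.0494 + 1.2408 + 1.2402 + 1.3442
 = 7.31

7.31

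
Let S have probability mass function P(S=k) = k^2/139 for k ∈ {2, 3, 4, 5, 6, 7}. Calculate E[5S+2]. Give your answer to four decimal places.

E[5S+2] = Σ (5s+2)·P(S=s)
 = 12·4/139 + 17·9/139 + 22·16/139 + 27·25/139 + 32·36/139 + 37·49/139
 = 48/139 + 153/139 + 352/139 + 675/139 + 1152/139 + 1813/139
 = 4193/139

30.1655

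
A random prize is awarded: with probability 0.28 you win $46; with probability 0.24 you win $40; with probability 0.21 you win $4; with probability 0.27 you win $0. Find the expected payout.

E[payout] = 46·0.28 + 40·0.24 + 4·0.21 + 0·0.27
 = 12.88 + 9.6 + 0.84 + 0
 = 23.32

23.32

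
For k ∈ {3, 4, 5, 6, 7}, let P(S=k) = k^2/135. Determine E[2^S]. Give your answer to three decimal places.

E[2^S] = Σ 2^s·P(S=s)
 = 8·1/15 + 16·16/135 + 32·5/27 + 64·4/15 + 128·49/135
 = 8/15 + 256/135 + 160/27 + 256/15 + 6272/135
 = 9704/135

71.881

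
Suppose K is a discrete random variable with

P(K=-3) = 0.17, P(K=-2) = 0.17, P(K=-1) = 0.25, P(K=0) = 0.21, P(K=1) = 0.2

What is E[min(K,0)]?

-1.1

E[min(K,0)] = Σ min(k,0)·P(K=k)
 = (-3)·0.17 + (-2)·0.17 + (-1)·0.25 + 0·0.21 + 0·0.2
 = (-0.51) + (-0.34) + (-0.25) + 0 + 0
 = -1.1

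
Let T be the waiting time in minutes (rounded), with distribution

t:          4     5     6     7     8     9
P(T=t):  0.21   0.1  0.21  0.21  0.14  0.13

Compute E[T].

6.36

E[T] = Σ t·P(T=t)
 = 4·0.21 + 5·0.1 + 6·0.21 + 7·0.21 + 8·0.14 + 9·0.13
 = 0.84 + 0.5 + 1.26 + 1.47 + 1.12 + 1.17
 = 6.36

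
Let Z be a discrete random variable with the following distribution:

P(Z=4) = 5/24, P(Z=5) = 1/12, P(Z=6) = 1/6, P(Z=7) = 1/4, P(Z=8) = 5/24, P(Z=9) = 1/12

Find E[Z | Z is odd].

7

P(Z is odd) = 1/12 + 1/4 + 1/12 = 5/12.
E[Z | Z is odd] = [5·1/12 + 7·1/4 + 9·1/12] / (5/12)
 = 35/12 / (5/12)
 = 7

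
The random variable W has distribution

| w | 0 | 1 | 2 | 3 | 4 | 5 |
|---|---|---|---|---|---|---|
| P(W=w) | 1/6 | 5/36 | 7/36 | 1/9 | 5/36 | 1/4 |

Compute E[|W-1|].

E[|W-1|] = Σ |w-1|·P(W=w)
 = 1·1/6 + 0·5/36 + 1·7/36 + 2·1/9 + 3·5/36 + 4·1/4
 = 1/6 + 0 + 7/36 + 2/9 + 5/12 + 1
 = 2

2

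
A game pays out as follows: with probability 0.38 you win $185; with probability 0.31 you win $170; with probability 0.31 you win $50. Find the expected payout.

138.5

E[payout] = 185·0.38 + 170·0.31 + 50·0.31
 = 70.3 + 52.7 + 15.5
 = 138.5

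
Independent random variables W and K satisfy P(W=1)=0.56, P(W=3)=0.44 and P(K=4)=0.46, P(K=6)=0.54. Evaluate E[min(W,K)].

E[min(W,K)] = Σ_w Σ_k min(w,k) · P(W=w)P(K=k)
 = 1·0.2576 + 1·0.3024 + 3·0.2024 + 3·0.2376
 = 0.2576 + 0.3024 + 0.6072 + 0.7128
 = 1.88

1.88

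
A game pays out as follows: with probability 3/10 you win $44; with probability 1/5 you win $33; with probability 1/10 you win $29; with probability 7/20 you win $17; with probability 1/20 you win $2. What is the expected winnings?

28.75

E[payout] = 44·3/10 + 33·1/5 + 29·1/10 + 17·7/20 + 2·1/20
 = 66/5 + 33/5 + 29/10 + 119/20 + 1/10
 = 115/4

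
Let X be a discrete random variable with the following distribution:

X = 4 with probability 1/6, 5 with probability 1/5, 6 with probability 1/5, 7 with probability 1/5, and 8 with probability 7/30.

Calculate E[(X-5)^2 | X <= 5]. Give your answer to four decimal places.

P(X <= 5) = 1/6 + 1/5 = 11/30.
E[(X-5)^2 | X <= 5] = [1·1/6 + 0·1/5] / (11/30)
 = 1/6 / (11/30)
 = 5/11

0.4545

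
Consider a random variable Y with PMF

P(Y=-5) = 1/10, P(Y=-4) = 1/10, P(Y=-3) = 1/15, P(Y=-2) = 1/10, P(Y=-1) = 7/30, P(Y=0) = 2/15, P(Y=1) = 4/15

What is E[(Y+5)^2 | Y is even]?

P(Y is even) = 1/10 + 1/10 + 2/15 = 1/3.
E[(Y+5)^2 | Y is even] = [1·1/10 + 9·1/10 + 25·2/15] / (1/3)
 = 13/3 / (1/3)
 = 13

13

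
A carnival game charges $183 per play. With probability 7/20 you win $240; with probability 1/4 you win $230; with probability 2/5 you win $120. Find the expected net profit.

E[payout] = 240·7/20 + 230·1/4 + 120·2/5
 = 84 + 115/2 + 48
 = 379/2
Net = 379/2 - 183 = 13/2

6.5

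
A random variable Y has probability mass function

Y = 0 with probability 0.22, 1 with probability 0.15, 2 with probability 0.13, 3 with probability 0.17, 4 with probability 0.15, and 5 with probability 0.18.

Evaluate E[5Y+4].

16.1

E[5Y+4] = Σ (5y+4)·P(Y=y)
 = 4·0.22 + 9·0.15 + 14·0.13 + 19·0.17 + 24·0.15 + 29·0.18
 = 0.88 + 1.35 + 1.82 + 3.23 + 3.6 + 5.22
 = 16.1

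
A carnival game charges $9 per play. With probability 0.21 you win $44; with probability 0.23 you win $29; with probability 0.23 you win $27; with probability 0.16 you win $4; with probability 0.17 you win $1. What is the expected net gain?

13.93

E[payout] = 44·0.21 + 29·0.23 + 27·0.23 + 4·0.16 + 1·0.17
 = 9.24 + 6.67 + 6.21 + 0.64 + 0.17
 = 22.93
Net = 22.93 - 9 = 13.93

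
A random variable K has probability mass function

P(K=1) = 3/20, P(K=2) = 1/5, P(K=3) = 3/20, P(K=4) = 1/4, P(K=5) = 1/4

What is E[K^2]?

12.55

E[K^2] = Σ k^2·P(K=k)
 = 1·3/20 + 4·1/5 + 9·3/20 + 16·1/4 + 25·1/4
 = 3/20 + 4/5 + 27/20 + 4 + 25/4
 = 251/20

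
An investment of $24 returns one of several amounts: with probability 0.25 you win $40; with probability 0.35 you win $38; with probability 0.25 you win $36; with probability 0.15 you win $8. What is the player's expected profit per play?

E[payout] = 40·0.25 + 38·0.35 + 36·0.25 + 8·0.15
 = 10 + 13.3 + 9 + 1.2
 = 33.5
Net = 33.5 - 24 = 9.5

9.5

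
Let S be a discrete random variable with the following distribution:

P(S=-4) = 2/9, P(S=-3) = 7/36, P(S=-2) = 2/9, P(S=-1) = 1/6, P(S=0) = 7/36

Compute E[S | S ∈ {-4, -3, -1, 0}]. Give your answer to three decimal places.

P(S ∈ {-4, -3, -1, 0}) = 2/9 + 7/36 + 1/6 + 7/36 = 7/9.
E[S | S ∈ {-4, -3, -1, 0}] = [(-4)·2/9 + (-3)·7/36 + (-1)·1/6 + 0·7/36] / (7/9)
 = -59/36 / (7/9)
 = -59/28

-2.107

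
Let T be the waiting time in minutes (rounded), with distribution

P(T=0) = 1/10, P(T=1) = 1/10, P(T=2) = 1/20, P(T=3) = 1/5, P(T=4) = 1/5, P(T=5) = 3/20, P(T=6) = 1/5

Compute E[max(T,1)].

3.65

E[max(T,1)] = Σ max(t,1)·P(T=t)
 = 1·1/10 + 1·1/10 + 2·1/20 + 3·1/5 + 4·1/5 + 5·3/20 + 6·1/5
 = 1/10 + 1/10 + 1/10 + 3/5 + 4/5 + 3/4 + 6/5
 = 73/20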